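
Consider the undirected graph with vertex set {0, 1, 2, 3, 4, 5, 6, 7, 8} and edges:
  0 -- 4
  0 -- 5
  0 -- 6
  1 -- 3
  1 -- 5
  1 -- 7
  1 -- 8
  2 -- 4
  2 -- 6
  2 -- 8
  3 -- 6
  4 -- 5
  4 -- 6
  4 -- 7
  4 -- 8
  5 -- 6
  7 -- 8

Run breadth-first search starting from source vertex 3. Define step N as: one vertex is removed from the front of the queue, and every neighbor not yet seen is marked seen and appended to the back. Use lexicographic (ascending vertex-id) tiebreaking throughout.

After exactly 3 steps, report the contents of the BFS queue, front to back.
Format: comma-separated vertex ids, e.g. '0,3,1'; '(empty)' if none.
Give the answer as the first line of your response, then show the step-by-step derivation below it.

5,7,8,0,2,4

step 1: dequeue 3; queue=[1,6]; order=3
step 2: dequeue 1; queue=[6,5,7,8]; order=3,1
step 3: dequeue 6; queue=[5,7,8,0,2,4]; order=3,1,6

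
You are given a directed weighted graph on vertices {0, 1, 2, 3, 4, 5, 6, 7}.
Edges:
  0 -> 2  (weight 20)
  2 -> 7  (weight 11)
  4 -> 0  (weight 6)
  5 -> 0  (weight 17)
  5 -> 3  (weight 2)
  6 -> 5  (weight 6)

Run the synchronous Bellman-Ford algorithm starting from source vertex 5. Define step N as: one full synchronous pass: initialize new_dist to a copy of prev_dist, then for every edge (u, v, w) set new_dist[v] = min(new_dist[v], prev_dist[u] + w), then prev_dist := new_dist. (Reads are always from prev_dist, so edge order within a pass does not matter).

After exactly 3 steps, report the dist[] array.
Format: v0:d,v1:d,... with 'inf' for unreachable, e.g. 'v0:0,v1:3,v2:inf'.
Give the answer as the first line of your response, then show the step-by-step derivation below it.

v0:17,v1:inf,v2:37,v3:2,v4:inf,v5:0,v6:inf,v7:48

step 1: dist = v0:17,v1:inf,v2:inf,v3:2,v4:inf,v5:0,v6:inf,v7:inf
step 2: dist = v0:17,v1:inf,v2:37,v3:2,v4:inf,v5:0,v6:inf,v7:inf
step 3: dist = v0:17,v1:inf,v2:37,v3:2,v4:inf,v5:0,v6:inf,v7:48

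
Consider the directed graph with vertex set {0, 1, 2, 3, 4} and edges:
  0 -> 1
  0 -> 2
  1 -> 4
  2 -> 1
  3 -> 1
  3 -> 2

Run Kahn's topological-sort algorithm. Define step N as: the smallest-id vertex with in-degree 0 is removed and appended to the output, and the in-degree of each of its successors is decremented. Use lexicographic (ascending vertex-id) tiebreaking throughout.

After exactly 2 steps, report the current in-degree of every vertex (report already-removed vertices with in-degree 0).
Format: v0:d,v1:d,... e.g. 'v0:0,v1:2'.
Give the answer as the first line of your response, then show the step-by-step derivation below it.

v0:0,v1:1,v2:0,v3:0,v4:1

step 1: output 0; order=[0]; indeg=(0,2,1,0,1)
step 2: output 3; order=[0,3]; indeg=(0,1,0,0,1)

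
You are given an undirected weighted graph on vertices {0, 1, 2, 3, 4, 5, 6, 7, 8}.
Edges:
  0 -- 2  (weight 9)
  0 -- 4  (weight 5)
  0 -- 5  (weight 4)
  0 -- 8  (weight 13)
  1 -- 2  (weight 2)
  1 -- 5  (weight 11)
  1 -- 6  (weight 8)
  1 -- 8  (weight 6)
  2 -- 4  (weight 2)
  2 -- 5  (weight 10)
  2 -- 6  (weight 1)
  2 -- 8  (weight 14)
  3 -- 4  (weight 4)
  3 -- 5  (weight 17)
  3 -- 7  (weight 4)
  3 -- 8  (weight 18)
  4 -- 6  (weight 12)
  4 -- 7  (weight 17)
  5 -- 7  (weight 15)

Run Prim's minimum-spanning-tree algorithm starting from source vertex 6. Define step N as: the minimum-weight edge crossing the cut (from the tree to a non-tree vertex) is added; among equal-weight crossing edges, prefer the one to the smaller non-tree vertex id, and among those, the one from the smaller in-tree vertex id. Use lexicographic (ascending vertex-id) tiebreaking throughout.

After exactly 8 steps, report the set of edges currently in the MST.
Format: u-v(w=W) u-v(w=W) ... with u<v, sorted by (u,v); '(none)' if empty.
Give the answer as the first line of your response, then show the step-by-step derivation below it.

0-4(w=5) 0-5(w=4) 1-2(w=2) 1-8(w=6) 2-4(w=2) 2-6(w=1) 3-4(w=4) 3-7(w=4)

step 1: add edge 2-6 (w=1); MST = {2-6(w=1)}
step 2: add edge 1-2 (w=2); MST = {1-2(w=2) 2-6(w=1)}
step 3: add edge 2-4 (w=2); MST = {1-2(w=2) 2-4(w=2) 2-6(w=1)}
step 4: add edge 3-4 (w=4); MST = {1-2(w=2) 2-4(w=2) 2-6(w=1) 3-4(w=4)}
step 5: add edge 3-7 (w=4); MST = {1-2(w=2) 2-4(w=2) 2-6(w=1) 3-4(w=4) 3-7(w=4)}
step 6: add edge 0-4 (w=5); MST = {0-4(w=5) 1-2(w=2) 2-4(w=2) 2-6(w=1) 3-4(w=4) 3-7(w=4)}
step 7: add edge 0-5 (w=4); MST = {0-4(w=5) 0-5(w=4) 1-2(w=2) 2-4(w=2) 2-6(w=1) 3-4(w=4) 3-7(w=4)}
step 8: add edge 1-8 (w=6); MST = {0-4(w=5) 0-5(w=4) 1-2(w=2) 1-8(w=6) 2-4(w=2) 2-6(w=1) 3-4(w=4) 3-7(w=4)}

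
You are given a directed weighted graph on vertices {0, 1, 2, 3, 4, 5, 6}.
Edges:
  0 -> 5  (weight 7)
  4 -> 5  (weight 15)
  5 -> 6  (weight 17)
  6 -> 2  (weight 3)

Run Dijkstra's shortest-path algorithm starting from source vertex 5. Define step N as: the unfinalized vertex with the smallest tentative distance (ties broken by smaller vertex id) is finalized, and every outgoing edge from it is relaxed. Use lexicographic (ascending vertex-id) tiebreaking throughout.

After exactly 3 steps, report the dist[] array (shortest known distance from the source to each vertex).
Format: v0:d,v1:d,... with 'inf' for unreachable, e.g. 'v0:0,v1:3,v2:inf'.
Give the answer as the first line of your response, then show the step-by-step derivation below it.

v0:inf,v1:inf,v2:20,v3:inf,v4:inf,v5:0,v6:17

step 1: dist = v0:inf,v1:inf,v2:inf,v3:inf,v4:inf,v5:0,v6:17
step 2: dist = v0:inf,v1:inf,v2:20,v3:inf,v4:inf,v5:0,v6:17
step 3: dist = v0:inf,v1:inf,v2:20,v3:inf,v4:inf,v5:0,v6:17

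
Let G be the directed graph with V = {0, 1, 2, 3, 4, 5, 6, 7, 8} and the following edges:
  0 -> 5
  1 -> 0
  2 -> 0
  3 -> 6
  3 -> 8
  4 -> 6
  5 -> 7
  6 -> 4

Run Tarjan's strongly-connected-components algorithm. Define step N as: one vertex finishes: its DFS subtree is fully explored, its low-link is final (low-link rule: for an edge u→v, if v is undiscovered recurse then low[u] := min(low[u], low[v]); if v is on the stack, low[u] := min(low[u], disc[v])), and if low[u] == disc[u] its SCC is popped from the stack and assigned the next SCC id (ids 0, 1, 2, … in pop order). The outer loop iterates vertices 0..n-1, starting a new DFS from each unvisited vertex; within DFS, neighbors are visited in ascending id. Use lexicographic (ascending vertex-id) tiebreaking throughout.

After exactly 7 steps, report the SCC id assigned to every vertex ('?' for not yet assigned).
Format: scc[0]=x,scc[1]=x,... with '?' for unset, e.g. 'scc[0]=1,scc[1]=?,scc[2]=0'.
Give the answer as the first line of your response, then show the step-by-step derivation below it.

scc[0]=2,scc[1]=3,scc[2]=4,scc[3]=?,scc[4]=5,scc[5]=1,scc[6]=5,scc[7]=0,scc[8]=?

step 1: low=(low[0]=0,low[1]=?,low[2]=?,low[3]=?,low[4]=?,low[5]=1,low[6]=?,low[7]=2,low[8]=?); scc=(scc[0]=?,scc[1]=?,scc[2]=?,scc[3]=?,scc[4]=?,scc[5]=?,scc[6]=?,scc[7]=0,scc[8]=?)
step 2: low=(low[0]=0,low[1]=?,low[2]=?,low[3]=?,low[4]=?,low[5]=1,low[6]=?,low[7]=2,low[8]=?); scc=(scc[0]=?,scc[1]=?,scc[2]=?,scc[3]=?,scc[4]=?,scc[5]=1,scc[6]=?,scc[7]=0,scc[8]=?)
step 3: low=(low[0]=0,low[1]=?,low[2]=?,low[3]=?,low[4]=?,low[5]=1,low[6]=?,low[7]=2,low[8]=?); scc=(scc[0]=2,scc[1]=?,scc[2]=?,scc[3]=?,scc[4]=?,scc[5]=1,scc[6]=?,scc[7]=0,scc[8]=?)
step 4: low=(low[0]=0,low[1]=3,low[2]=?,low[3]=?,low[4]=?,low[5]=1,low[6]=?,low[7]=2,low[8]=?); scc=(scc[0]=2,scc[1]=3,scc[2]=?,scc[3]=?,scc[4]=?,scc[5]=1,scc[6]=?,scc[7]=0,scc[8]=?)
step 5: low=(low[0]=0,low[1]=3,low[2]=4,low[3]=?,low[4]=?,low[5]=1,low[6]=?,low[7]=2,low[8]=?); scc=(scc[0]=2,scc[1]=3,scc[2]=4,scc[3]=?,scc[4]=?,scc[5]=1,scc[6]=?,scc[7]=0,scc[8]=?)
step 6: low=(low[0]=0,low[1]=3,low[2]=4,low[3]=5,low[4]=6,low[5]=1,low[6]=6,low[7]=2,low[8]=?); scc=(scc[0]=2,scc[1]=3,scc[2]=4,scc[3]=?,scc[4]=?,scc[5]=1,scc[6]=?,scc[7]=0,scc[8]=?)
step 7: low=(low[0]=0,low[1]=3,low[2]=4,low[3]=5,low[4]=6,low[5]=1,low[6]=6,low[7]=2,low[8]=?); scc=(scc[0]=2,scc[1]=3,scc[2]=4,scc[3]=?,scc[4]=5,scc[5]=1,scc[6]=5,scc[7]=0,scc[8]=?)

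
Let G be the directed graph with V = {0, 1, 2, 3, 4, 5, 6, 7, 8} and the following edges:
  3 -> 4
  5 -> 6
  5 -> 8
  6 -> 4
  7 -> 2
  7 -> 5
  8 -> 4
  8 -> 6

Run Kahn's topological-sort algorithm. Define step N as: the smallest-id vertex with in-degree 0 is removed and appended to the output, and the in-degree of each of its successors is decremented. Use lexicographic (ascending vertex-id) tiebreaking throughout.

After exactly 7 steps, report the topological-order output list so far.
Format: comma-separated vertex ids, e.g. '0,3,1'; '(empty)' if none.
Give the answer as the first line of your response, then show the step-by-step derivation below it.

0,1,3,7,2,5,8

step 1: output 0; order=[0]; indeg=(0,0,1,0,3,1,2,0,1)
step 2: output 1; order=[0,1]; indeg=(0,0,1,0,3,1,2,0,1)
step 3: output 3; order=[0,1,3]; indeg=(0,0,1,0,2,1,2,0,1)
step 4: output 7; order=[0,1,3,7]; indeg=(0,0,0,0,2,0,2,0,1)
step 5: output 2; order=[0,1,3,7,2]; indeg=(0,0,0,0,2,0,2,0,1)
step 6: output 5; order=[0,1,3,7,2,5]; indeg=(0,0,0,0,2,0,1,0,0)
step 7: output 8; order=[0,1,3,7,2,5,8]; indeg=(0,0,0,0,1,0,0,0,0)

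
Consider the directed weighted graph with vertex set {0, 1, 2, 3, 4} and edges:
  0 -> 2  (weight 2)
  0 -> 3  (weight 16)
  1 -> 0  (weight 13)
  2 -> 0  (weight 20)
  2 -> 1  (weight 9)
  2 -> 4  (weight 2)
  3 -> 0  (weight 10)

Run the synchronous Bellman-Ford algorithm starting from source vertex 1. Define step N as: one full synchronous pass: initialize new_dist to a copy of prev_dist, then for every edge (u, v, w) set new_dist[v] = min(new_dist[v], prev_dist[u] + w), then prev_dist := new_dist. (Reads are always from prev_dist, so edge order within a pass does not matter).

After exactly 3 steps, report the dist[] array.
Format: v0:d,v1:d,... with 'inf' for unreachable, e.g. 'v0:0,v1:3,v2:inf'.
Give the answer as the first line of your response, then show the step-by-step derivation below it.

v0:13,v1:0,v2:15,v3:29,v4:17

step 1: dist = v0:13,v1:0,v2:inf,v3:inf,v4:inf
step 2: dist = v0:13,v1:0,v2:15,v3:29,v4:inf
step 3: dist = v0:13,v1:0,v2:15,v3:29,v4:17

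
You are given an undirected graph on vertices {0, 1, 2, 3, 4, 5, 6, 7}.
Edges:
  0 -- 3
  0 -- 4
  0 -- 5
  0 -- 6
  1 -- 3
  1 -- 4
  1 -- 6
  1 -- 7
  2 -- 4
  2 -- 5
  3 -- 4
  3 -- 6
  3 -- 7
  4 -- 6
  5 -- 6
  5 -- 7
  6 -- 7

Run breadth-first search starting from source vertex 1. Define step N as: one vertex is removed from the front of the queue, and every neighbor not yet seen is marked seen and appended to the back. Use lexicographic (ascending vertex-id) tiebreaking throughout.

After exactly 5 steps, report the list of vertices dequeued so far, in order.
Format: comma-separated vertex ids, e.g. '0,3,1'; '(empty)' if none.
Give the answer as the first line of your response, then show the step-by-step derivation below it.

1,3,4,6,7

step 1: dequeue 1; queue=[3,4,6,7]; order=1
step 2: dequeue 3; queue=[4,6,7,0]; order=1,3
step 3: dequeue 4; queue=[6,7,0,2]; order=1,3,4
step 4: dequeue 6; queue=[7,0,2,5]; order=1,3,4,6
step 5: dequeue 7; queue=[0,2,5]; order=1,3,4,6,7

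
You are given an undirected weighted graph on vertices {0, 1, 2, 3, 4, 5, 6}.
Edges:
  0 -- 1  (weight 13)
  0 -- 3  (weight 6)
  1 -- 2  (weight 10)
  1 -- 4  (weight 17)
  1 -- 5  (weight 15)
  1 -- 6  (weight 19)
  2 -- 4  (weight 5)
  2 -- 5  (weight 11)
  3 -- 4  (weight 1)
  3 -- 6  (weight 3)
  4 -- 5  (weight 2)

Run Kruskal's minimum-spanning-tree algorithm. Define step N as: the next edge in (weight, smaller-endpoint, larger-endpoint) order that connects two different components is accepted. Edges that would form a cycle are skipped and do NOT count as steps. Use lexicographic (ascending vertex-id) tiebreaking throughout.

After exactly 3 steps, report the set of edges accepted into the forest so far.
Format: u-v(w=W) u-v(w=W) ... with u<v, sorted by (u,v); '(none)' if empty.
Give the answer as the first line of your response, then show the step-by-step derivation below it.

3-4(w=1) 3-6(w=3) 4-5(w=2)

step 1: add edge 3-4 (w=1); MST = {3-4(w=1)}
step 2: add edge 4-5 (w=2); MST = {3-4(w=1) 4-5(w=2)}
step 3: add edge 3-6 (w=3); MST = {3-4(w=1) 3-6(w=3) 4-5(w=2)}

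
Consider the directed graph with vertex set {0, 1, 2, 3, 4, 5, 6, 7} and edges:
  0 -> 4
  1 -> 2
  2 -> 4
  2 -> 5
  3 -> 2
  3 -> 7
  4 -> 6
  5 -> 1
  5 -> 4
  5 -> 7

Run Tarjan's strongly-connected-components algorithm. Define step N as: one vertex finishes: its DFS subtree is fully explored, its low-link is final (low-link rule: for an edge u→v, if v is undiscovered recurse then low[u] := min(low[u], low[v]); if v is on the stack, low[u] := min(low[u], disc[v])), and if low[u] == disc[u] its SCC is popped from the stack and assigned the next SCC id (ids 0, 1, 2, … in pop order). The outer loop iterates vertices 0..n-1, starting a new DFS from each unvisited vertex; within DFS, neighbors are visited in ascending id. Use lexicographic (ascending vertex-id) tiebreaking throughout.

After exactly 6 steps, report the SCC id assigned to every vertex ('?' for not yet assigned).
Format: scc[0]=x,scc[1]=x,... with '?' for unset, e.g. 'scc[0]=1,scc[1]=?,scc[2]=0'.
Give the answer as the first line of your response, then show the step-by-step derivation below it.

scc[0]=2,scc[1]=?,scc[2]=?,scc[3]=?,scc[4]=1,scc[5]=?,scc[6]=0,scc[7]=3

step 1: low=(low[0]=0,low[1]=?,low[2]=?,low[3]=?,low[4]=1,low[5]=?,low[6]=2,low[7]=?); scc=(scc[0]=?,scc[1]=?,scc[2]=?,scc[3]=?,scc[4]=?,scc[5]=?,scc[6]=0,scc[7]=?)
step 2: low=(low[0]=0,low[1]=?,low[2]=?,low[3]=?,low[4]=1,low[5]=?,low[6]=2,low[7]=?); scc=(scc[0]=?,scc[1]=?,scc[2]=?,scc[3]=?,scc[4]=1,scc[5]=?,scc[6]=0,scc[7]=?)
step 3: low=(low[0]=0,low[1]=?,low[2]=?,low[3]=?,low[4]=1,low[5]=?,low[6]=2,low[7]=?); scc=(scc[0]=2,scc[1]=?,scc[2]=?,scc[3]=?,scc[4]=1,scc[5]=?,scc[6]=0,scc[7]=?)
step 4: low=(low[0]=0,low[1]=3,low[2]=4,low[3]=?,low[4]=1,low[5]=3,low[6]=2,low[7]=6); scc=(scc[0]=2,scc[1]=?,scc[2]=?,scc[3]=?,scc[4]=1,scc[5]=?,scc[6]=0,scc[7]=3)
step 5: low=(low[0]=0,low[1]=3,low[2]=4,low[3]=?,low[4]=1,low[5]=3,low[6]=2,low[7]=6); scc=(scc[0]=2,scc[1]=?,scc[2]=?,scc[3]=?,scc[4]=1,scc[5]=?,scc[6]=0,scc[7]=3)
step 6: low=(low[0]=0,low[1]=3,low[2]=3,low[3]=?,low[4]=1,low[5]=3,low[6]=2,low[7]=6); scc=(scc[0]=2,scc[1]=?,scc[2]=?,scc[3]=?,scc[4]=1,scc[5]=?,scc[6]=0,scc[7]=3)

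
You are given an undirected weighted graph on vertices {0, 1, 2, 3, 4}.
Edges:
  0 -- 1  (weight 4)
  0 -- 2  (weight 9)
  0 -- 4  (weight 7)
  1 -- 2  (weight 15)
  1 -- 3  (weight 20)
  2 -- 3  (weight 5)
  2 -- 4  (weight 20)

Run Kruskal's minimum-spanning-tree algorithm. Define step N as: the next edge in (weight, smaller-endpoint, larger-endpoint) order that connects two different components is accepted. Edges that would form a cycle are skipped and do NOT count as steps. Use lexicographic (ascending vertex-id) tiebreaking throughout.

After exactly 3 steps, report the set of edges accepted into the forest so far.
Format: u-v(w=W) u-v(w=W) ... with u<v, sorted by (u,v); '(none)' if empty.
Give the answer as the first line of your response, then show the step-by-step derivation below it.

0-1(w=4) 0-4(w=7) 2-3(w=5)

step 1: add edge 0-1 (w=4); MST = {0-1(w=4)}
step 2: add edge 2-3 (w=5); MST = {0-1(w=4) 2-3(w=5)}
step 3: add edge 0-4 (w=7); MST = {0-1(w=4) 0-4(w=7) 2-3(w=5)}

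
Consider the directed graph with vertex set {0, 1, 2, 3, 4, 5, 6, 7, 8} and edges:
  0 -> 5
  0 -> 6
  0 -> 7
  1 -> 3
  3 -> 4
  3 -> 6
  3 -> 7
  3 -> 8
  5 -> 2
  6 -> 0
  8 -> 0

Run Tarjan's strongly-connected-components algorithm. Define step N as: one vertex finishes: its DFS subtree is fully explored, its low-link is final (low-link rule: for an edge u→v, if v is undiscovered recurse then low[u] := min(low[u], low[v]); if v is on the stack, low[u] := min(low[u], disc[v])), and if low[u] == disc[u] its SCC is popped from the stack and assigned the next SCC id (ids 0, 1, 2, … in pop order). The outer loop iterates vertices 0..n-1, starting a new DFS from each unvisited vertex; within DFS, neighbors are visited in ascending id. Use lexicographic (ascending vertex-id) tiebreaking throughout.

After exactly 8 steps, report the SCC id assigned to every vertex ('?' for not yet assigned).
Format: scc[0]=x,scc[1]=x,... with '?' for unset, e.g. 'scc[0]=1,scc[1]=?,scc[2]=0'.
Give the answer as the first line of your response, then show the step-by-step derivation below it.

scc[0]=3,scc[1]=?,scc[2]=0,scc[3]=6,scc[4]=4,scc[5]=1,scc[6]=3,scc[7]=2,scc[8]=5

step 1: low=(low[0]=0,low[1]=?,low[2]=2,low[3]=?,low[4]=?,low[5]=1,low[6]=?,low[7]=?,low[8]=?); scc=(scc[0]=?,scc[1]=?,scc[2]=0,scc[3]=?,scc[4]=?,scc[5]=?,scc[6]=?,scc[7]=?,scc[8]=?)
step 2: low=(low[0]=0,low[1]=?,low[2]=2,low[3]=?,low[4]=?,low[5]=1,low[6]=?,low[7]=?,low[8]=?); scc=(scc[0]=?,scc[1]=?,scc[2]=0,scc[3]=?,scc[4]=?,scc[5]=1,scc[6]=?,scc[7]=?,scc[8]=?)
step 3: low=(low[0]=0,low[1]=?,low[2]=2,low[3]=?,low[4]=?,low[5]=1,low[6]=0,low[7]=?,low[8]=?); scc=(scc[0]=?,scc[1]=?,scc[2]=0,scc[3]=?,scc[4]=?,scc[5]=1,scc[6]=?,scc[7]=?,scc[8]=?)
step 4: low=(low[0]=0,low[1]=?,low[2]=2,low[3]=?,low[4]=?,low[5]=1,low[6]=0,low[7]=4,low[8]=?); scc=(scc[0]=?,scc[1]=?,scc[2]=0,scc[3]=?,scc[4]=?,scc[5]=1,scc[6]=?,scc[7]=2,scc[8]=?)
step 5: low=(low[0]=0,low[1]=?,low[2]=2,low[3]=?,low[4]=?,low[5]=1,low[6]=0,low[7]=4,low[8]=?); scc=(scc[0]=3,scc[1]=?,scc[2]=0,scc[3]=?,scc[4]=?,scc[5]=1,scc[6]=3,scc[7]=2,scc[8]=?)
step 6: low=(low[0]=0,low[1]=5,low[2]=2,low[3]=6,low[4]=7,low[5]=1,low[6]=0,low[7]=4,low[8]=?); scc=(scc[0]=3,scc[1]=?,scc[2]=0,scc[3]=?,scc[4]=4,scc[5]=1,scc[6]=3,scc[7]=2,scc[8]=?)
step 7: low=(low[0]=0,low[1]=5,low[2]=2,low[3]=6,low[4]=7,low[5]=1,low[6]=0,low[7]=4,low[8]=8); scc=(scc[0]=3,scc[1]=?,scc[2]=0,scc[3]=?,scc[4]=4,scc[5]=1,scc[6]=3,scc[7]=2,scc[8]=5)
step 8: low=(low[0]=0,low[1]=5,low[2]=2,low[3]=6,low[4]=7,low[5]=1,low[6]=0,low[7]=4,low[8]=8); scc=(scc[0]=3,scc[1]=?,scc[2]=0,scc[3]=6,scc[4]=4,scc[5]=1,scc[6]=3,scc[7]=2,scc[8]=5)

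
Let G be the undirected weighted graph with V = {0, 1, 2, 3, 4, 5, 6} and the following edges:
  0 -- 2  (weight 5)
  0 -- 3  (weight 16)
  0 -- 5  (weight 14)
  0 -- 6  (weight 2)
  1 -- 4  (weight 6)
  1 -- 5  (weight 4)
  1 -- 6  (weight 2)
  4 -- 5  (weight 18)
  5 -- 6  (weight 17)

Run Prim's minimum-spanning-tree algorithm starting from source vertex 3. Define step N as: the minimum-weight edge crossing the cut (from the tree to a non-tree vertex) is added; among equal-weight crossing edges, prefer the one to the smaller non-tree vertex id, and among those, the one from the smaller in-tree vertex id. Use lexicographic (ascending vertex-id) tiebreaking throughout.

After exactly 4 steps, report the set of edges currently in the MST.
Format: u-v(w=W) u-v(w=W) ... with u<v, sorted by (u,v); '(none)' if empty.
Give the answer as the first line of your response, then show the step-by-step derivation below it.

0-3(w=16) 0-6(w=2) 1-5(w=4) 1-6(w=2)

step 1: add edge 0-3 (w=16); MST = {0-3(w=16)}
step 2: add edge 0-6 (w=2); MST = {0-3(w=16) 0-6(w=2)}
step 3: add edge 1-6 (w=2); MST = {0-3(w=16) 0-6(w=2) 1-6(w=2)}
step 4: add edge 1-5 (w=4); MST = {0-3(w=16) 0-6(w=2) 1-5(w=4) 1-6(w=2)}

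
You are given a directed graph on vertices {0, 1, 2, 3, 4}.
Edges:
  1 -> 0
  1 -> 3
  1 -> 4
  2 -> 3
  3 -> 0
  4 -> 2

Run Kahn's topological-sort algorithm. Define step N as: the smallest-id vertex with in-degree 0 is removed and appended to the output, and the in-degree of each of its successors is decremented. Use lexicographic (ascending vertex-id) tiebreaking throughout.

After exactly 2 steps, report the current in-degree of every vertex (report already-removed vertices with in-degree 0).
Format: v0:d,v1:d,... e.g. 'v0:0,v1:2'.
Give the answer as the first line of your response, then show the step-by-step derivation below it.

v0:1,v1:0,v2:0,v3:1,v4:0

step 1: output 1; order=[1]; indeg=(1,0,1,1,0)
step 2: output 4; order=[1,4]; indeg=(1,0,0,1,0)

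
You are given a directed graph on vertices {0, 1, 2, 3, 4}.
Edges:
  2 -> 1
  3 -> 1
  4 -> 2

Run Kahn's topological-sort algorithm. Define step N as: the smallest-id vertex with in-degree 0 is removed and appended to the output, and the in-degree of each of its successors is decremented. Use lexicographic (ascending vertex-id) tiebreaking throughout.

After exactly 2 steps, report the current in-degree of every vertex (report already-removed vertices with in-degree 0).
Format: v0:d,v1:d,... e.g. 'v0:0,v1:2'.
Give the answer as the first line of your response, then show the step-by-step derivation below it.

v0:0,v1:1,v2:1,v3:0,v4:0

step 1: output 0; order=[0]; indeg=(0,2,1,0,0)
step 2: output 3; order=[0,3]; indeg=(0,1,1,0,0)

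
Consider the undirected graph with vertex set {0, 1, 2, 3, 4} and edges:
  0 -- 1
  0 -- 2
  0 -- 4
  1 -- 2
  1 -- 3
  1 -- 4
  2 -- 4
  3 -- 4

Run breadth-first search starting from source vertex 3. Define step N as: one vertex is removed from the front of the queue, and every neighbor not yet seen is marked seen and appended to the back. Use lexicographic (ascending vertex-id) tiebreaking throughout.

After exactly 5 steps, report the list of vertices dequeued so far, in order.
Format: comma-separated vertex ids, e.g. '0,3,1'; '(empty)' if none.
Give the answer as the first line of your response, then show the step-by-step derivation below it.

3,1,4,0,2

step 1: dequeue 3; queue=[1,4]; order=3
step 2: dequeue 1; queue=[4,0,2]; order=3,1
step 3: dequeue 4; queue=[0,2]; order=3,1,4
step 4: dequeue 0; queue=[2]; order=3,1,4,0
step 5: dequeue 2; queue=[(empty)]; order=3,1,4,0,2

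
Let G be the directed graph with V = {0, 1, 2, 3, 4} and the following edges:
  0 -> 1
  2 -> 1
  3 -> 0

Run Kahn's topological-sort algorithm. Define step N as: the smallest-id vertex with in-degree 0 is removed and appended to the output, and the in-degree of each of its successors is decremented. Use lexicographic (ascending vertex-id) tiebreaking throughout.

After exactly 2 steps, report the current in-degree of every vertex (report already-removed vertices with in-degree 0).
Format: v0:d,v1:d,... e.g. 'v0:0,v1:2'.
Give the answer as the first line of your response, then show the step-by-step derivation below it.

v0:0,v1:1,v2:0,v3:0,v4:0

step 1: output 2; order=[2]; indeg=(1,1,0,0,0)
step 2: output 3; order=[2,3]; indeg=(0,1,0,0,0)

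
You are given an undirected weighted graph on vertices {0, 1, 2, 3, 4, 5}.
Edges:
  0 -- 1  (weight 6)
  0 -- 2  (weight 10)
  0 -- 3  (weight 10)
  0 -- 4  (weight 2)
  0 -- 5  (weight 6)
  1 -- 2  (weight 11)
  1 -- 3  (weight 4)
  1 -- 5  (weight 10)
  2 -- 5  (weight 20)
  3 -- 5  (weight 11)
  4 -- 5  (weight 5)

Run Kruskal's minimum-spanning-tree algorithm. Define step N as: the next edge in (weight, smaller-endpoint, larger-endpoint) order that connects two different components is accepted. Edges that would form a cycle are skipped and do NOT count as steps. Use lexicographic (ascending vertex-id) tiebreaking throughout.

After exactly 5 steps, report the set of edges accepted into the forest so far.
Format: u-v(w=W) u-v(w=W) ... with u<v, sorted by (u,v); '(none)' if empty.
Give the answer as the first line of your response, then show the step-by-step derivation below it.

0-1(w=6) 0-2(w=10) 0-4(w=2) 1-3(w=4) 4-5(w=5)

step 1: add edge 0-4 (w=2); MST = {0-4(w=2)}
step 2: add edge 1-3 (w=4); MST = {0-4(w=2) 1-3(w=4)}
step 3: add edge 4-5 (w=5); MST = {0-4(w=2) 1-3(w=4) 4-5(w=5)}
step 4: add edge 0-1 (w=6); MST = {0-1(w=6) 0-4(w=2) 1-3(w=4) 4-5(w=5)}
step 5: add edge 0-2 (w=10); MST = {0-1(w=6) 0-2(w=10) 0-4(w=2) 1-3(w=4) 4-5(w=5)}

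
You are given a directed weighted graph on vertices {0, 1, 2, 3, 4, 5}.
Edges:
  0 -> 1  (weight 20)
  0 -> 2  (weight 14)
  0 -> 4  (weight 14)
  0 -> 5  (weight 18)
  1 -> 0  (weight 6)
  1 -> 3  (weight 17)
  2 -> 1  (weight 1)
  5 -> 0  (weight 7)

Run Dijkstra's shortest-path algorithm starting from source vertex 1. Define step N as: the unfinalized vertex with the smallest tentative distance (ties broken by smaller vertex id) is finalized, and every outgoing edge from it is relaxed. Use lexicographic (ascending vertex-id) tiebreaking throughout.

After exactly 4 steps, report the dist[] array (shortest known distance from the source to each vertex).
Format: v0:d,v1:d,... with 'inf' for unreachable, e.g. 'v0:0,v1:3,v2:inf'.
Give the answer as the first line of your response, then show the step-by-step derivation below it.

v0:6,v1:0,v2:20,v3:17,v4:20,v5:24

step 1: dist = v0:6,v1:0,v2:inf,v3:17,v4:inf,v5:inf
step 2: dist = v0:6,v1:0,v2:20,v3:17,v4:20,v5:24
step 3: dist = v0:6,v1:0,v2:20,v3:17,v4:20,v5:24
step 4: dist = v0:6,v1:0,v2:20,v3:17,v4:20,v5:24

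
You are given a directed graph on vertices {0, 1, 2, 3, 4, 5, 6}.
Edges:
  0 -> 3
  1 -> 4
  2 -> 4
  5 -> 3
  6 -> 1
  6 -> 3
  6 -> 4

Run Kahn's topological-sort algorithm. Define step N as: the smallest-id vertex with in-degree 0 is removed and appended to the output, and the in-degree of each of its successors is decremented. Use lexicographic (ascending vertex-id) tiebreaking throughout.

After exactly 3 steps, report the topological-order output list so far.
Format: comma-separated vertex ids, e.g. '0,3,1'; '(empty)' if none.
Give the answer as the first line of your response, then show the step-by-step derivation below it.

0,2,5

step 1: output 0; order=[0]; indeg=(0,1,0,2,3,0,0)
step 2: output 2; order=[0,2]; indeg=(0,1,0,2,2,0,0)
step 3: output 5; order=[0,2,5]; indeg=(0,1,0,1,2,0,0)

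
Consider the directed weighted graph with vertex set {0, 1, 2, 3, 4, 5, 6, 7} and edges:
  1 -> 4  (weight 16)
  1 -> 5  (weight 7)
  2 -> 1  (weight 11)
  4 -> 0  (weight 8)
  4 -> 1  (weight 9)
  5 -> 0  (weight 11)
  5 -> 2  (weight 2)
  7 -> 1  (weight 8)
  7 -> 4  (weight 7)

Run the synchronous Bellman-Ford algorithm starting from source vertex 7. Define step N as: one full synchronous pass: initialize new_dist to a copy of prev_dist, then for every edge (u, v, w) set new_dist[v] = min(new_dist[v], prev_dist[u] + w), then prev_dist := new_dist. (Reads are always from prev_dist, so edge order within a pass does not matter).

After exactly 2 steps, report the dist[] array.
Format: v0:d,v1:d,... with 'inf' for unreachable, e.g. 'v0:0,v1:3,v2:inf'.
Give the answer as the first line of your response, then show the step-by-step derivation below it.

v0:15,v1:8,v2:inf,v3:inf,v4:7,v5:15,v6:inf,v7:0

step 1: dist = v0:inf,v1:8,v2:inf,v3:inf,v4:7,v5:inf,v6:inf,v7:0
step 2: dist = v0:15,v1:8,v2:inf,v3:inf,v4:7,v5:15,v6:inf,v7:0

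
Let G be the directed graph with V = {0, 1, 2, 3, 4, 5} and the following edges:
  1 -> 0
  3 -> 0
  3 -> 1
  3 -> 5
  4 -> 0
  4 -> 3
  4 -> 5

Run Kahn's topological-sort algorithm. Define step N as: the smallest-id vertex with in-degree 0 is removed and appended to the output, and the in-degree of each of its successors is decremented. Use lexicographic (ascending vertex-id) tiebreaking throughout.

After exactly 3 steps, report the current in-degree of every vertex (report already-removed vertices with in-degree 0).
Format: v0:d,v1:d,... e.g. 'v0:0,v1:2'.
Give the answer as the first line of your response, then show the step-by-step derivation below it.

v0:1,v1:0,v2:0,v3:0,v4:0,v5:0

step 1: output 2; order=[2]; indeg=(3,1,0,1,0,2)
step 2: output 4; order=[2,4]; indeg=(2,1,0,0,0,1)
step 3: output 3; order=[2,4,3]; indeg=(1,0,0,0,0,0)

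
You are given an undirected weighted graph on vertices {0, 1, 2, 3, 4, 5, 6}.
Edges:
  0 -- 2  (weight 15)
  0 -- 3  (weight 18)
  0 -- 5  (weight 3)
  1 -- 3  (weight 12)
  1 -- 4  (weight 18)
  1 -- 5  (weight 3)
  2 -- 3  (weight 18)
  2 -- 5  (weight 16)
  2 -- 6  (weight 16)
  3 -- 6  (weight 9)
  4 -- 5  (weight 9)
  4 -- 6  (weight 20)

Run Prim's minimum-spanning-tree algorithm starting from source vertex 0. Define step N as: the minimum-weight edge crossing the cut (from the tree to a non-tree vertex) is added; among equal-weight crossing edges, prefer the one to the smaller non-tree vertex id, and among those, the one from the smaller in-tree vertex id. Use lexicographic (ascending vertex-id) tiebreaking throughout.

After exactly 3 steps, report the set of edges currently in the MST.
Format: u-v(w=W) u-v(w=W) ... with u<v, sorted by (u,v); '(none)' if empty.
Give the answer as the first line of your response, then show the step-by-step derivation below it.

0-5(w=3) 1-5(w=3) 4-5(w=9)

step 1: add edge 0-5 (w=3); MST = {0-5(w=3)}
step 2: add edge 1-5 (w=3); MST = {0-5(w=3) 1-5(w=3)}
step 3: add edge 4-5 (w=9); MST = {0-5(w=3) 1-5(w=3) 4-5(w=9)}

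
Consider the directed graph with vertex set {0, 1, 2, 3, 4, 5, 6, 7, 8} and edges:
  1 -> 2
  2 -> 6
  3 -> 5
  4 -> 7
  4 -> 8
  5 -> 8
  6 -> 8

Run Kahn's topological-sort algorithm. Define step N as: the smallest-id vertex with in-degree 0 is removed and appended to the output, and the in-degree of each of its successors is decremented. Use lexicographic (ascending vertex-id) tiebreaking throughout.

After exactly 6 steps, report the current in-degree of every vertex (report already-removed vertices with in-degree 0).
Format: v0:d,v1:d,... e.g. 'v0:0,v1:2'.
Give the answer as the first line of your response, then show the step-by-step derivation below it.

v0:0,v1:0,v2:0,v3:0,v4:0,v5:0,v6:0,v7:0,v8:1

step 1: output 0; order=[0]; indeg=(0,0,1,0,0,1,1,1,3)
step 2: output 1; order=[0,1]; indeg=(0,0,0,0,0,1,1,1,3)
step 3: output 2; order=[0,1,2]; indeg=(0,0,0,0,0,1,0,1,3)
step 4: output 3; order=[0,1,2,3]; indeg=(0,0,0,0,0,0,0,1,3)
step 5: output 4; order=[0,1,2,3,4]; indeg=(0,0,0,0,0,0,0,0,2)
step 6: output 5; order=[0,1,2,3,4,5]; indeg=(0,0,0,0,0,0,0,0,1)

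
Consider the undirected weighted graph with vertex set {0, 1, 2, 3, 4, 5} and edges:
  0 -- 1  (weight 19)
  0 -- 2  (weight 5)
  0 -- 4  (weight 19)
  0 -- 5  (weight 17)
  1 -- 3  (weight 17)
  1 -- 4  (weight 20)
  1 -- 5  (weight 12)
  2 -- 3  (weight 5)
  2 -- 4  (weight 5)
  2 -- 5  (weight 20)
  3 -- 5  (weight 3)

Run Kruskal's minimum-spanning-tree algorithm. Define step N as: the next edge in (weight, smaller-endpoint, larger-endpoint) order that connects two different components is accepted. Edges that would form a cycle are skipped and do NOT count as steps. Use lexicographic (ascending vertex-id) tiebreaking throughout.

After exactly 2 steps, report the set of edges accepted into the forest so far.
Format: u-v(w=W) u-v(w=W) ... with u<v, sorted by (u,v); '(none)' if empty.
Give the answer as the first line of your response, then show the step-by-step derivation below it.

0-2(w=5) 3-5(w=3)

step 1: add edge 3-5 (w=3); MST = {3-5(w=3)}
step 2: add edge 0-2 (w=5); MST = {0-2(w=5) 3-5(w=3)}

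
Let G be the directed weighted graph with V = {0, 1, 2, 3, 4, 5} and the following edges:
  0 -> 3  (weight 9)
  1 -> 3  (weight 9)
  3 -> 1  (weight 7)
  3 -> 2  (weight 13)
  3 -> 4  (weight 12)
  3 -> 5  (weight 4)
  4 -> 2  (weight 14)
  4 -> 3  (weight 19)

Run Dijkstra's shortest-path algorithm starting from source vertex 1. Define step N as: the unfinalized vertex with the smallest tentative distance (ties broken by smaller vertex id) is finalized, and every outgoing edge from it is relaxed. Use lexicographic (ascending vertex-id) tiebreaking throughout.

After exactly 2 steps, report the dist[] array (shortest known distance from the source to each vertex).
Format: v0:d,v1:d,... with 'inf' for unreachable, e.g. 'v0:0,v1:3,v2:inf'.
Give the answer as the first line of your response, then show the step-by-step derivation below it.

v0:inf,v1:0,v2:22,v3:9,v4:21,v5:13

step 1: dist = v0:inf,v1:0,v2:inf,v3:9,v4:inf,v5:inf
step 2: dist = v0:inf,v1:0,v2:22,v3:9,v4:21,v5:13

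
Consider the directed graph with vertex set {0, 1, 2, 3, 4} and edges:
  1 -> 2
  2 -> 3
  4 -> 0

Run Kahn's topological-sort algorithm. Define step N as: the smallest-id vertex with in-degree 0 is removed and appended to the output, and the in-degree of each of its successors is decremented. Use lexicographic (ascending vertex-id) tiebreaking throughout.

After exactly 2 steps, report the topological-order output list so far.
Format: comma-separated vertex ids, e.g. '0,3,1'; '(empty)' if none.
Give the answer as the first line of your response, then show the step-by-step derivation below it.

1,2

step 1: output 1; order=[1]; indeg=(1,0,0,1,0)
step 2: output 2; order=[1,2]; indeg=(1,0,0,0,0)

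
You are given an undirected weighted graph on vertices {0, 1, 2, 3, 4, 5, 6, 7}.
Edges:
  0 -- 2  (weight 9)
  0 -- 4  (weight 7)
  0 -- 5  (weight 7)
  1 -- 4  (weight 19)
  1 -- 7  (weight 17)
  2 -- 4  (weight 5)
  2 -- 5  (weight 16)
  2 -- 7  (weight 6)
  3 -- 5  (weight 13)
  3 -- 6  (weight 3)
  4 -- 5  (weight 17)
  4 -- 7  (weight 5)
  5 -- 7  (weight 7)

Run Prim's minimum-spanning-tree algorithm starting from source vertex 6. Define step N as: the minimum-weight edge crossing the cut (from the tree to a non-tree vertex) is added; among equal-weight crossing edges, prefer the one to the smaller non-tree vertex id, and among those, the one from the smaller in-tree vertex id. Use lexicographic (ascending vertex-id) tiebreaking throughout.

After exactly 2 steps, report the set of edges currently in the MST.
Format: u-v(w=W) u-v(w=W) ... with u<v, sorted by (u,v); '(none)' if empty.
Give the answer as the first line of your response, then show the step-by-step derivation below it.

3-5(w=13) 3-6(w=3)

step 1: add edge 3-6 (w=3); MST = {3-6(w=3)}
step 2: add edge 3-5 (w=13); MST = {3-5(w=13) 3-6(w=3)}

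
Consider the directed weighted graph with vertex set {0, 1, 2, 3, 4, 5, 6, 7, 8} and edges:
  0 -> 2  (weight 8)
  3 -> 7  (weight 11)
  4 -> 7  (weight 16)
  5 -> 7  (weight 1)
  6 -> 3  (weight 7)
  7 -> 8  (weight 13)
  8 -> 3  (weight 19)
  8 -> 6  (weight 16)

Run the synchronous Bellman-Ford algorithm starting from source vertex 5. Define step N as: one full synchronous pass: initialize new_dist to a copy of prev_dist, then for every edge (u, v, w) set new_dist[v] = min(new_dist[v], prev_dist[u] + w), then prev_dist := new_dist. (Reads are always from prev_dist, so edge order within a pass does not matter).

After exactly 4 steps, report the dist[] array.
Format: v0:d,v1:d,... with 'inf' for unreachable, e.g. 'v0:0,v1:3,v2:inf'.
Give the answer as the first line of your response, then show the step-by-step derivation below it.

v0:inf,v1:inf,v2:inf,v3:33,v4:inf,v5:0,v6:30,v7:1,v8:14

step 1: dist = v0:inf,v1:inf,v2:inf,v3:inf,v4:inf,v5:0,v6:inf,v7:1,v8:inf
step 2: dist = v0:inf,v1:inf,v2:inf,v3:inf,v4:inf,v5:0,v6:inf,v7:1,v8:14
step 3: dist = v0:inf,v1:inf,v2:inf,v3:33,v4:inf,v5:0,v6:30,v7:1,v8:14
step 4: dist = v0:inf,v1:inf,v2:inf,v3:33,v4:inf,v5:0,v6:30,v7:1,v8:14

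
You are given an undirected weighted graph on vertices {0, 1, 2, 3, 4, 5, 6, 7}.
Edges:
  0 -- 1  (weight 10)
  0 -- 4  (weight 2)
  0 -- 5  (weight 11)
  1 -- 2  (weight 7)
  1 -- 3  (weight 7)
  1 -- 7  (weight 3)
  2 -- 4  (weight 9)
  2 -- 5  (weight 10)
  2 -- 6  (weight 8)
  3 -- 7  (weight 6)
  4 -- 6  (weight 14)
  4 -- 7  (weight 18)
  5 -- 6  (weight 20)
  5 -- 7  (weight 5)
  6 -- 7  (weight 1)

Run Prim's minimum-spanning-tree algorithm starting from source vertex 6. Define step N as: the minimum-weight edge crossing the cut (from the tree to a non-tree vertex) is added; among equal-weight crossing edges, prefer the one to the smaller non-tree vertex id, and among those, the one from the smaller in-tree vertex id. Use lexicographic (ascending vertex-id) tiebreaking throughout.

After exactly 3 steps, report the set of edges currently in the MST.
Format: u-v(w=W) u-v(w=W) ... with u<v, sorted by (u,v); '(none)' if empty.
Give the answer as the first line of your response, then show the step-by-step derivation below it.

1-7(w=3) 5-7(w=5) 6-7(w=1)

step 1: add edge 6-7 (w=1); MST = {6-7(w=1)}
step 2: add edge 1-7 (w=3); MST = {1-7(w=3) 6-7(w=1)}
step 3: add edge 5-7 (w=5); MST = {1-7(w=3) 5-7(w=5) 6-7(w=1)}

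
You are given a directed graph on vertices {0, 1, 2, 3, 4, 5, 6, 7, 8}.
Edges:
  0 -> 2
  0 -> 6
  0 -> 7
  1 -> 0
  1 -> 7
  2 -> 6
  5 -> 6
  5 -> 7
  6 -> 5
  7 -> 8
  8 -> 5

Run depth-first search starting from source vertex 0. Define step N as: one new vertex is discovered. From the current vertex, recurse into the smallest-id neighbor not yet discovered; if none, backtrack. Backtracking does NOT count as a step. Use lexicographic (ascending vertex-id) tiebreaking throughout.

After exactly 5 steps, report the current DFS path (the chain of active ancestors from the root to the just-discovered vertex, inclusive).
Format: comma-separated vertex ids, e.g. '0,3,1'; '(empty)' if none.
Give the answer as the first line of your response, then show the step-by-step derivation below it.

0,2,6,5,7

step 1: discover 0; path=0; order=0
step 2: discover 2; path=0>2; order=0,2
step 3: discover 6; path=0>2>6; order=0,2,6
step 4: discover 5; path=0>2>6>5; order=0,2,6,5
step 5: discover 7; path=0>2>6>5>7; order=0,2,6,5,7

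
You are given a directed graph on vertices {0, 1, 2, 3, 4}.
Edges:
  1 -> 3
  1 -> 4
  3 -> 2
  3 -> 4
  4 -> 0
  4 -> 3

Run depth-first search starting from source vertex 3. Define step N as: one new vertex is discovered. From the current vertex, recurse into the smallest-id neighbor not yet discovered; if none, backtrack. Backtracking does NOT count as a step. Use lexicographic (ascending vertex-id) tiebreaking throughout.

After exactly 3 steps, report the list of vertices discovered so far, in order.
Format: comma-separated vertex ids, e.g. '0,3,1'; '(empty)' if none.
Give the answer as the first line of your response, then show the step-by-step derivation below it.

3,2,4

step 1: discover 3; path=3; order=3
step 2: discover 2; path=3>2; order=3,2
step 3: discover 4; path=3>4; order=3,2,4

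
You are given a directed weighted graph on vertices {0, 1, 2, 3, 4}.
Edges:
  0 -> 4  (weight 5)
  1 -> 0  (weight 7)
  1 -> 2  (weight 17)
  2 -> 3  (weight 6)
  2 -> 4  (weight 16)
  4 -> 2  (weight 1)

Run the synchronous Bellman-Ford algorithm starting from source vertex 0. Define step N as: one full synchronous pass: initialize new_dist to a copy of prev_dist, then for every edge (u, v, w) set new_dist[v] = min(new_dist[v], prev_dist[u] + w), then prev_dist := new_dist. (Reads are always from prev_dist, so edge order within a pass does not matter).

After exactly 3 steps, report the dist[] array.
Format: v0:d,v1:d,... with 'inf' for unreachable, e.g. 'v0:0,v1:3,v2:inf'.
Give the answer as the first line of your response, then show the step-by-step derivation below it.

v0:0,v1:inf,v2:6,v3:12,v4:5

step 1: dist = v0:0,v1:inf,v2:inf,v3:inf,v4:5
step 2: dist = v0:0,v1:inf,v2:6,v3:inf,v4:5
step 3: dist = v0:0,v1:inf,v2:6,v3:12,v4:5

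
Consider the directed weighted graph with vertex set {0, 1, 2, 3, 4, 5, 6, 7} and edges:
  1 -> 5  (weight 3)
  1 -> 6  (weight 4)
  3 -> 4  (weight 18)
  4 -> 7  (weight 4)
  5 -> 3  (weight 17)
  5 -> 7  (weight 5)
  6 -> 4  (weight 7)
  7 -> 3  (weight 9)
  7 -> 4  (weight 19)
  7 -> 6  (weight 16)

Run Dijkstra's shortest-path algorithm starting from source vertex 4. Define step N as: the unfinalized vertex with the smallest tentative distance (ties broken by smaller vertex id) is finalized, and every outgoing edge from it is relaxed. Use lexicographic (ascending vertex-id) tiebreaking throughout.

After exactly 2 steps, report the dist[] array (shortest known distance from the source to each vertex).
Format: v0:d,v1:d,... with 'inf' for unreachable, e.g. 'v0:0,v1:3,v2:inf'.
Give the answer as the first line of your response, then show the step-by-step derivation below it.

v0:inf,v1:inf,v2:inf,v3:13,v4:0,v5:inf,v6:20,v7:4

step 1: dist = v0:inf,v1:inf,v2:inf,v3:inf,v4:0,v5:inf,v6:inf,v7:4
step 2: dist = v0:inf,v1:inf,v2:inf,v3:13,v4:0,v5:inf,v6:20,v7:4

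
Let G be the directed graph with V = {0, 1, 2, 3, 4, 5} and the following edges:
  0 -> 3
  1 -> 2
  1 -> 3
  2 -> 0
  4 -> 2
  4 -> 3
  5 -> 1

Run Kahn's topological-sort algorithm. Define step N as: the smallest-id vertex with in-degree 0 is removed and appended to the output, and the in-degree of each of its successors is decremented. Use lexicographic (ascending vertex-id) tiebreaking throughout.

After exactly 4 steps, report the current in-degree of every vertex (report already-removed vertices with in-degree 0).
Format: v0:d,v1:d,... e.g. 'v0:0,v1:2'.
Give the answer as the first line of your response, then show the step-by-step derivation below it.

v0:0,v1:0,v2:0,v3:1,v4:0,v5:0

step 1: output 4; order=[4]; indeg=(1,1,1,2,0,0)
step 2: output 5; order=[4,5]; indeg=(1,0,1,2,0,0)
step 3: output 1; order=[4,5,1]; indeg=(1,0,0,1,0,0)
step 4: output 2; order=[4,5,1,2]; indeg=(0,0,0,1,0,0)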